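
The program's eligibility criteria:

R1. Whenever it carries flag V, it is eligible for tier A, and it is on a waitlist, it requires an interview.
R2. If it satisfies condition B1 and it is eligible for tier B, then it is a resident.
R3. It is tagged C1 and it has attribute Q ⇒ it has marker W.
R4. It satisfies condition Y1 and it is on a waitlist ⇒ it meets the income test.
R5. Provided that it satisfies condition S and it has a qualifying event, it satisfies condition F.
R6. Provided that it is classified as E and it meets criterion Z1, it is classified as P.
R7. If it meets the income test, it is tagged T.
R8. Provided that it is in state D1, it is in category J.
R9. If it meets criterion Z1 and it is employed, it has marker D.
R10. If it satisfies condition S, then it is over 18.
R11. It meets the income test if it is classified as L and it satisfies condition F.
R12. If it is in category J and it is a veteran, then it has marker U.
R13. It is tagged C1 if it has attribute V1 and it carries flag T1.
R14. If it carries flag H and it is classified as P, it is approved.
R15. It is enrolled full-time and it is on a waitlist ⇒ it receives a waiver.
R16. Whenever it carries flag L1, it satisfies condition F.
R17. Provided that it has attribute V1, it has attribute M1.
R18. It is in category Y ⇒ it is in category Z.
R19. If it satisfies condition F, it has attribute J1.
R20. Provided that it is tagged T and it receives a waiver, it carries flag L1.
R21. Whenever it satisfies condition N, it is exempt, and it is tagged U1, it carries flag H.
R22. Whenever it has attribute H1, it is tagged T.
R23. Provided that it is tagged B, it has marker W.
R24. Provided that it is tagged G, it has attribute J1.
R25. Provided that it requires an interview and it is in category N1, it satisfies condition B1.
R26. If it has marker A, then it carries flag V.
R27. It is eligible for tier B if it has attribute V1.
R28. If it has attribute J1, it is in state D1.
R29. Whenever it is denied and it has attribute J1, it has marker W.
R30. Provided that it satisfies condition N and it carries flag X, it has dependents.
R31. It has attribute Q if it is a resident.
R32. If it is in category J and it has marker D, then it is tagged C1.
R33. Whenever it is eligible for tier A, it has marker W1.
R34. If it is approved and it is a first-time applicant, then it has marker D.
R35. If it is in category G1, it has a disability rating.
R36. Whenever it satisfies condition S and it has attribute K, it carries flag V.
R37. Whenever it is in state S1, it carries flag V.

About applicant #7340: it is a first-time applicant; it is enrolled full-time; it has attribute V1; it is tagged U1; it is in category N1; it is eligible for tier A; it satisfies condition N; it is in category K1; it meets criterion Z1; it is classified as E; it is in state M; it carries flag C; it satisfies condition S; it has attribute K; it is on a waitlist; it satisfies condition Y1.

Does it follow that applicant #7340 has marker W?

Forward chaining from the given facts derives: meets the income test, is classified as P, is tagged T, is over 18, receives a waiver, has attribute M1, carries flag L1, is eligible for tier B, has marker W1, carries flag V, requires an interview, satisfies condition F, has attribute J1, satisfies condition B1, is in state D1, is a resident, is in category J, has attribute Q.
Rules concluding "it has marker W": R3 needs "it is tagged C1"; R23 needs "it is tagged B"; R29 needs "it is denied" — none of these are established.

No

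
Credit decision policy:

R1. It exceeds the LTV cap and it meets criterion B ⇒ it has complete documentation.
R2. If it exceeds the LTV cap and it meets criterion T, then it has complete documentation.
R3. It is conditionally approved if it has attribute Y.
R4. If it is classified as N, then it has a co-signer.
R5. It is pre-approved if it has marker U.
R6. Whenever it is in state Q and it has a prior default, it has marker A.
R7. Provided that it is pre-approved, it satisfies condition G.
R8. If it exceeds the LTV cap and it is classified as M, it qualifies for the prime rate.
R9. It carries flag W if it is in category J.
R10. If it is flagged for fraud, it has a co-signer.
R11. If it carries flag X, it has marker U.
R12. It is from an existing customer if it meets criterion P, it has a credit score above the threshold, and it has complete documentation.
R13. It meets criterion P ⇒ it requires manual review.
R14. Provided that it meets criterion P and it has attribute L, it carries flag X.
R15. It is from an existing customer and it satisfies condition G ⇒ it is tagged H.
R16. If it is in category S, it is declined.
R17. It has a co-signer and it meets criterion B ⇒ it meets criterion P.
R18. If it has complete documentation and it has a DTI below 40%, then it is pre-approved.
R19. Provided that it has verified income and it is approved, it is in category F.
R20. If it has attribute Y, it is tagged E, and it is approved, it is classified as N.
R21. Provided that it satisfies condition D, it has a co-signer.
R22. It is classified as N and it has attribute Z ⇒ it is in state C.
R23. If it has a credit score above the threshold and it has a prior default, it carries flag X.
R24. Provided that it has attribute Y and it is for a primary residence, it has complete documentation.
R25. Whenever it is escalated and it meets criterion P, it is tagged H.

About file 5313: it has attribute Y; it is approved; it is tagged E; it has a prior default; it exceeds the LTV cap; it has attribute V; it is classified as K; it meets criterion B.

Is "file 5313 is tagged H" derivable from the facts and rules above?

No

Forward chaining from the given facts derives: has complete documentation, is conditionally approved, is classified as N, has a co-signer, meets criterion P, requires manual review.
Rules concluding "it is tagged H": R15 needs "it is from an existing customer"; R25 needs "it is escalated" — none of these are established.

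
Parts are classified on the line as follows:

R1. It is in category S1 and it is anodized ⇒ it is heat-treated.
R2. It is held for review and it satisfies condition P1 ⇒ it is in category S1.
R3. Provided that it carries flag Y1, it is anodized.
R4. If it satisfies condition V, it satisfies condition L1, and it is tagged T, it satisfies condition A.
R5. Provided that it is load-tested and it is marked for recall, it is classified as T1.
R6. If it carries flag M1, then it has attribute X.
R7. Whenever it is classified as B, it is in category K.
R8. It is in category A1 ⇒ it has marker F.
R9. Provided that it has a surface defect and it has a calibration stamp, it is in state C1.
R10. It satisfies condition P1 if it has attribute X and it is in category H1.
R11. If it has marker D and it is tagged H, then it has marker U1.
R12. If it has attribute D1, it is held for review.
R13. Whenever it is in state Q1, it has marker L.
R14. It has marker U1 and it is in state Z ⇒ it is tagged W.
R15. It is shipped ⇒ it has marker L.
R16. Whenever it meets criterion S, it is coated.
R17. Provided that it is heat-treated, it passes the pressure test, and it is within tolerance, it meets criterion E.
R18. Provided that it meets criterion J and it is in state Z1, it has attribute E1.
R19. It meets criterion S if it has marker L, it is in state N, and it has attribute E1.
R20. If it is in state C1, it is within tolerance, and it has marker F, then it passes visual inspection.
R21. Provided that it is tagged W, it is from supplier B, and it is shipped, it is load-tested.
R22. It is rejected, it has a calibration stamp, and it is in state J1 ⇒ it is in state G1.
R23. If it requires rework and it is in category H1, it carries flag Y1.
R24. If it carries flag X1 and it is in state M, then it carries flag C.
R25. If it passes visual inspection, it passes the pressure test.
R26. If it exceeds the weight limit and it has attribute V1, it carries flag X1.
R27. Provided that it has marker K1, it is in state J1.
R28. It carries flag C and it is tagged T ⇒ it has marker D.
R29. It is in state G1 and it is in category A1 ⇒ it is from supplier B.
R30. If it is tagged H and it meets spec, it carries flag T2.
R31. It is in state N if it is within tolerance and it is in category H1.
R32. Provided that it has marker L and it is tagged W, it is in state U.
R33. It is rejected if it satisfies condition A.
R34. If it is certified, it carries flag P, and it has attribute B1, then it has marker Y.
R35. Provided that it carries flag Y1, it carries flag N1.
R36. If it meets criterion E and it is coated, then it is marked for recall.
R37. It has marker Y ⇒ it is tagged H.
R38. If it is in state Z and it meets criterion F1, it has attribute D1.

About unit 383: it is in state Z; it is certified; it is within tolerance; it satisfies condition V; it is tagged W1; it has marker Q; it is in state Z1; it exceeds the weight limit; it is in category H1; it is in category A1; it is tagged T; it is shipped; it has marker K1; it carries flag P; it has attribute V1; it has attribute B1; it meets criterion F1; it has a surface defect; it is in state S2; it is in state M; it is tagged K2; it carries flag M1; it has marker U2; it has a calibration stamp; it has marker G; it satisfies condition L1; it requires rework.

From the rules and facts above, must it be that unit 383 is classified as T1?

No

Forward chaining from the given facts derives: satisfies condition A, has attribute X, has marker F, is in state C1, satisfies condition P1, has marker L, passes visual inspection, carries flag Y1, passes the pressure test, carries flag X1, is in state J1, is in state N, is rejected, has marker Y, carries flag N1, is tagged H, has attribute D1, is anodized, is held for review, is in state G1, carries flag C, has marker D, is from supplier B, is in category S1, has marker U1, is tagged W, is load-tested, is in state U, is heat-treated, meets criterion E.
The only rule concluding "it is classified as T1" is R5, which needs "it is marked for recall"; that is never established.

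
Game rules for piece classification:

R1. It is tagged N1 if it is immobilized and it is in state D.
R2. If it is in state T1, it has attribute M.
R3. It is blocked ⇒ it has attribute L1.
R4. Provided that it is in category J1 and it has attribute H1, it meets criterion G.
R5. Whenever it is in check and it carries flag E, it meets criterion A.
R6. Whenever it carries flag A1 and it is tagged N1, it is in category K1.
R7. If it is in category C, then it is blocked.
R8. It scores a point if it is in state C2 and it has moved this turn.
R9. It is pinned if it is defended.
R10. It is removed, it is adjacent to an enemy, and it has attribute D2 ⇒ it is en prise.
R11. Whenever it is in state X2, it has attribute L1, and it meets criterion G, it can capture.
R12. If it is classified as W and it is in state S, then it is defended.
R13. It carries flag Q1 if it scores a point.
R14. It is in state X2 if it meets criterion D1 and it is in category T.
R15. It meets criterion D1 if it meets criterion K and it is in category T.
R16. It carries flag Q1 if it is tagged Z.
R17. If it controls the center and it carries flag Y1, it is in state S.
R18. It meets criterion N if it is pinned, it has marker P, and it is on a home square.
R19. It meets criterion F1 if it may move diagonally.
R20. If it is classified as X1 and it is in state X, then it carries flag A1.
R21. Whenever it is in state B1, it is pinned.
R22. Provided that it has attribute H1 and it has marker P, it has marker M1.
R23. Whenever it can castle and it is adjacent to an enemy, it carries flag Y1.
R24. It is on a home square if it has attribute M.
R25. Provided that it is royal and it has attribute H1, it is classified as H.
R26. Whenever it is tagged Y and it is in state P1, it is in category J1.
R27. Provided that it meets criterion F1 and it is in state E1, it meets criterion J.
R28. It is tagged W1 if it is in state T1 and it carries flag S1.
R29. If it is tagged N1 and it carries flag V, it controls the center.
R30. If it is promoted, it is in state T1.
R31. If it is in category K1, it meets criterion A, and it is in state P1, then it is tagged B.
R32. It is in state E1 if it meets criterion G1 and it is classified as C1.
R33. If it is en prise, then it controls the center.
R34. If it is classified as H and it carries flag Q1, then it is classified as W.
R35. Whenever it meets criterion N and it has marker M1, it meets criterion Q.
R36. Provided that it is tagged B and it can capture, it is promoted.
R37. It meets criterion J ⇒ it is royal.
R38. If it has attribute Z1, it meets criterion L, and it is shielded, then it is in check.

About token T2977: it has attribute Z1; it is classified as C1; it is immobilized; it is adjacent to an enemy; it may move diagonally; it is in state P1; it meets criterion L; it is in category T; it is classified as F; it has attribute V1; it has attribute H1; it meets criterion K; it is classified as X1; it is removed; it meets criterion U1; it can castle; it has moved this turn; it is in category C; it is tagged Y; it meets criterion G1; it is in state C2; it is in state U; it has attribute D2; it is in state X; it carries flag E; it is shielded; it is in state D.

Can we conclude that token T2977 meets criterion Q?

Forward chaining from the given facts derives: is tagged N1, is blocked, scores a point, is en prise, carries flag Q1, meets criterion D1, meets criterion F1, carries flag A1, carries flag Y1, is in category J1, is in state E1, controls the center, is in check, has attribute L1, meets criterion G, meets criterion A, is in category K1, is in state X2, is in state S, meets criterion J, is tagged B, is royal, can capture, is classified as H, is classified as W, is promoted, is defended, is in state T1, has attribute M, is pinned, is on a home square.
The only rule concluding "it meets criterion Q" is R35, which needs "it meets criterion N"; that is never established.

No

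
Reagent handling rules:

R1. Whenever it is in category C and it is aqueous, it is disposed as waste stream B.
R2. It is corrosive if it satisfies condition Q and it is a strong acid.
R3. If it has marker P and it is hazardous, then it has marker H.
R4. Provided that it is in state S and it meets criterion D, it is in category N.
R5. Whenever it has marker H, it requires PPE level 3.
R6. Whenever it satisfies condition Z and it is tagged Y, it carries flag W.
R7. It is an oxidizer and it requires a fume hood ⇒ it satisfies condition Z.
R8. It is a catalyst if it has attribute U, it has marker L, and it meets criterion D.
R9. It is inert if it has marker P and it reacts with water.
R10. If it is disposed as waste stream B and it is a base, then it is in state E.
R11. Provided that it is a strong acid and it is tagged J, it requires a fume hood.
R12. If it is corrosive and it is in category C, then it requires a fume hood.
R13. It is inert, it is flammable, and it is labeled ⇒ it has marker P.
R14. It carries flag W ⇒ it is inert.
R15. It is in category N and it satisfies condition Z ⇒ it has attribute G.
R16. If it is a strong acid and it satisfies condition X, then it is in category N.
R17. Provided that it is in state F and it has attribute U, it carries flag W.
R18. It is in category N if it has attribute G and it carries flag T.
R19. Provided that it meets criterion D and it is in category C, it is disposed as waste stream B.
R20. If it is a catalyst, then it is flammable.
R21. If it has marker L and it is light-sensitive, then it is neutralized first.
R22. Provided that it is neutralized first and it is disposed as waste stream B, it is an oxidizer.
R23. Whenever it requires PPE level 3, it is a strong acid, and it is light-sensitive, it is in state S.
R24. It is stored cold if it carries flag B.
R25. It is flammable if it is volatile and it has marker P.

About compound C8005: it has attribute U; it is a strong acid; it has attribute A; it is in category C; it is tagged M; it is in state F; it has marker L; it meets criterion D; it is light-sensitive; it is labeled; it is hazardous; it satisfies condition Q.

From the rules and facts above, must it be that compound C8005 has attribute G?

By R2 (it satisfies condition Q, it is a strong acid): it is corrosive.
By R8 (it has attribute U, it has marker L, it meets criterion D): it is a catalyst.
By R12 (it is corrosive, it is in category C): it requires a fume hood.
By R17 (it is in state F, it has attribute U): it carries flag W.
By R19 (it meets criterion D, it is in category C): it is disposed as waste stream B.
By R20 (it is a catalyst): it is flammable.
By R21 (it has marker L, it is light-sensitive): it is neutralized first.
By R22 (it is neutralized first, it is disposed as waste stream B): it is an oxidizer.
By R7 (it is an oxidizer, it requires a fume hood): it satisfies condition Z.
By R14 (it carries flag W): it is inert.
By R13 (it is inert, it is flammable, it is labeled): it has marker P.
By R3 (it has marker P, it is hazardous): it has marker H.
By R5 (it has marker H): it requires PPE level 3.
By R23 (it requires PPE level 3, it is a strong acid, it is light-sensitive): it is in state S.
By R4 (it is in state S, it meets criterion D): it is in category N.
By R15 (it is in category N, it satisfies condition Z): it has attribute G.

Yes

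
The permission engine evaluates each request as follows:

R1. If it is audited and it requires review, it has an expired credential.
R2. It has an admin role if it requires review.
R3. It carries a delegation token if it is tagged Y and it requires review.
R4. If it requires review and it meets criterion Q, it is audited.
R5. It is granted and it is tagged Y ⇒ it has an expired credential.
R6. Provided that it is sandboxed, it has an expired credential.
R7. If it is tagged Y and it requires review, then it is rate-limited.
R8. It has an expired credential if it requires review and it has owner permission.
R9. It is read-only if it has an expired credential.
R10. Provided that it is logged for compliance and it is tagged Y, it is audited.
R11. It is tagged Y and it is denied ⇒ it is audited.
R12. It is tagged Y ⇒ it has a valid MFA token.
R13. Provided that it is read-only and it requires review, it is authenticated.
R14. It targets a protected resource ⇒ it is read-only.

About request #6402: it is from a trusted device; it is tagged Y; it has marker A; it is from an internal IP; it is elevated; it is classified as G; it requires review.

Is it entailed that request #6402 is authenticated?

No

Forward chaining from the given facts derives: has an admin role, carries a delegation token, is rate-limited, has a valid MFA token.
The only rule concluding "it is authenticated" is R13, which needs "it is read-only"; that is never established.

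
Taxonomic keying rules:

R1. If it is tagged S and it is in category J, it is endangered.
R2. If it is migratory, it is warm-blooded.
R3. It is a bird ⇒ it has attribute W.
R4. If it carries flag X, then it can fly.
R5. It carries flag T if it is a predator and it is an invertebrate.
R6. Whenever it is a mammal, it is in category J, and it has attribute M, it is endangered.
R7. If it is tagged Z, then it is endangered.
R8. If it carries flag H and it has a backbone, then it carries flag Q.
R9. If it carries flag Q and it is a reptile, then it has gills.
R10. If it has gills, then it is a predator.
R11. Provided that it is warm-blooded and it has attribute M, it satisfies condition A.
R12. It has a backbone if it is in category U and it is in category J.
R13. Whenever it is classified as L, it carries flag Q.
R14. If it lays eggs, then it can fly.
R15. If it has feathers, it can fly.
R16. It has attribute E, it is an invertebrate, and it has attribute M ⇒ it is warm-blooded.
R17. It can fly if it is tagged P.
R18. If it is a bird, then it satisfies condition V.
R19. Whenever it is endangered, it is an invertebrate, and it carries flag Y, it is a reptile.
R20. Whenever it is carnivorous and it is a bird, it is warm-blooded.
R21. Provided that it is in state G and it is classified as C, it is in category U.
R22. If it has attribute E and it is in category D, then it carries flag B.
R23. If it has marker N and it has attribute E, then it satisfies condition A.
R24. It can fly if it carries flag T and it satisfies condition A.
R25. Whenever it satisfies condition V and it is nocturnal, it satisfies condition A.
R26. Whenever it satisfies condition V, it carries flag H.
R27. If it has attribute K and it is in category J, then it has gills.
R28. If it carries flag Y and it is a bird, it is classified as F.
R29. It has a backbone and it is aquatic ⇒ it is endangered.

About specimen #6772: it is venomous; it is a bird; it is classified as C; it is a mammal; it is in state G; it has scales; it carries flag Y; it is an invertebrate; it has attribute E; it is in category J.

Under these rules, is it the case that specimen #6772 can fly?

Forward chaining from the given facts derives: has attribute W, satisfies condition V, is in category U, carries flag H, is classified as F, has a backbone, carries flag Q.
Rules concluding "it can fly": R4 needs "it carries flag X"; R14 needs "it lays eggs"; R15 needs "it has feathers"; R17 needs "it is tagged P"; R24 needs "it carries flag T" — none of these are established.

No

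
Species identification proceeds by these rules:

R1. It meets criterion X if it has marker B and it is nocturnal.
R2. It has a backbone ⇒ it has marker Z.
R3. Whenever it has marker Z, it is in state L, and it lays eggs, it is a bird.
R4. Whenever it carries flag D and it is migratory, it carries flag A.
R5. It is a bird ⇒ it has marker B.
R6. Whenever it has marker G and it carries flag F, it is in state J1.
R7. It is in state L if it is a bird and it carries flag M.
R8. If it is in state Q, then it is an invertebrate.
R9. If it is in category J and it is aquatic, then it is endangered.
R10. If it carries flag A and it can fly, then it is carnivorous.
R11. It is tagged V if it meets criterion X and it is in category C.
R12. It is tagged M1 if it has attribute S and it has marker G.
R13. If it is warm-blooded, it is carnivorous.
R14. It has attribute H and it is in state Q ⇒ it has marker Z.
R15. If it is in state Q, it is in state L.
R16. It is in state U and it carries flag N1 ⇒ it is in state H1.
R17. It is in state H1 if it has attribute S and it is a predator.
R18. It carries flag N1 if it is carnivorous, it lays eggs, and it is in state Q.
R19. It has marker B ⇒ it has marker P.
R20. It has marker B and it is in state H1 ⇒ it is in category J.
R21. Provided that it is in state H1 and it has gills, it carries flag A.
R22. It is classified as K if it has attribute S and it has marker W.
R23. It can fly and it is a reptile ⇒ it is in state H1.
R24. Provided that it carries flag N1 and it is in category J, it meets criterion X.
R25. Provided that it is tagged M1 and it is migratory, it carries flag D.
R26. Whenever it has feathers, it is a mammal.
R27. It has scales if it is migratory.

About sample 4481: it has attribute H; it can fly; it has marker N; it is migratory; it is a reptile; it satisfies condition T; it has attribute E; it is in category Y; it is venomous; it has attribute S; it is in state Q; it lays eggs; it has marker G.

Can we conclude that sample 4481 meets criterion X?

By R12 (it has attribute S, it has marker G): it is tagged M1.
By R14 (it has attribute H, it is in state Q): it has marker Z.
By R15 (it is in state Q): it is in state L.
By R23 (it can fly, it is a reptile): it is in state H1.
By R25 (it is tagged M1, it is migratory): it carries flag D.
By R3 (it has marker Z, it is in state L, it lays eggs): it is a bird.
By R4 (it carries flag D, it is migratory): it carries flag A.
By R5 (it is a bird): it has marker B.
By R10 (it carries flag A, it can fly): it is carnivorous.
By R18 (it is carnivorous, it lays eggs, it is in state Q): it carries flag N1.
By R20 (it has marker B, it is in state H1): it is in category J.
By R24 (it carries flag N1, it is in category J): it meets criterion X.

Yes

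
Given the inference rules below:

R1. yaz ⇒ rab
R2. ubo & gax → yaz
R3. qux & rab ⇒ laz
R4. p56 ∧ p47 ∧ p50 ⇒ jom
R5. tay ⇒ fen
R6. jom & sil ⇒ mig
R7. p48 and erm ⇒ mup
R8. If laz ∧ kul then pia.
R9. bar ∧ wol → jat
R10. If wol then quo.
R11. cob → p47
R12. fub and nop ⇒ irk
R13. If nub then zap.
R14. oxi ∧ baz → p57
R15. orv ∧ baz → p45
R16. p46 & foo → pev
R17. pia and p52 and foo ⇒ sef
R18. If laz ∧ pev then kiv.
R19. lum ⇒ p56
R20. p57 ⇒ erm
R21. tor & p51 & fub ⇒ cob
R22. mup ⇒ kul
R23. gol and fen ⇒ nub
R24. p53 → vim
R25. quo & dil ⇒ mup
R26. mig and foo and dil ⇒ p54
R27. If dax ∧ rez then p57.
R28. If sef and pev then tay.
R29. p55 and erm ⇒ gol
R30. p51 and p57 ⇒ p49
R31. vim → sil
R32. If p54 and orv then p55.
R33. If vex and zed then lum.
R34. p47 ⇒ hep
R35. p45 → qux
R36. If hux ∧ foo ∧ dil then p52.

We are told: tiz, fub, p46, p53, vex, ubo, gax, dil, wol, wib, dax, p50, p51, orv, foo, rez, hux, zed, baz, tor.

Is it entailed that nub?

Yes

yaz  (by R2: ubo, gax)
quo  (by R10: wol)
p45  (by R15: orv, baz)
pev  (by R16: p46, foo)
cob  (by R21: tor, p51, fub)
vim  (by R24: p53)
mup  (by R25: quo, dil)
p57  (by R27: dax, rez)
sil  (by R31: vim)
lum  (by R33: vex, zed)
qux  (by R35: p45)
p52  (by R36: hux, foo, dil)
rab  (by R1: yaz)
laz  (by R3: qux, rab)
p47  (by R11: cob)
p56  (by R19: lum)
erm  (by R20: p57)
kul  (by R22: mup)
jom  (by R4: p56, p47, p50)
mig  (by R6: jom, sil)
pia  (by R8: laz, kul)
sef  (by R17: pia, p52, foo)
p54  (by R26: mig, foo, dil)
tay  (by R28: sef, pev)
p55  (by R32: p54, orv)
fen  (by R5: tay)
gol  (by R29: p55, erm)
nub  (by R23: gol, fen)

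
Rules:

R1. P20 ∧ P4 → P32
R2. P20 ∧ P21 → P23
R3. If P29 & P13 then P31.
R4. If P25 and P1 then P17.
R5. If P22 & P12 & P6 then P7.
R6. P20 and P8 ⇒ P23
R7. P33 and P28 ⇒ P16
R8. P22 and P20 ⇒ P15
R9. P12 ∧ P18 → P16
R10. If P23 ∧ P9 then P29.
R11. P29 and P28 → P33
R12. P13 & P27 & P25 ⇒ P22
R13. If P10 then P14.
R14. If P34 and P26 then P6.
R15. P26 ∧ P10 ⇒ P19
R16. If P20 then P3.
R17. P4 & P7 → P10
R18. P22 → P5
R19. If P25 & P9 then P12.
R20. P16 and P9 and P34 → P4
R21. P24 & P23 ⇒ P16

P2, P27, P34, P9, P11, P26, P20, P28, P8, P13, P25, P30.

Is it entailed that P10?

Yes

P23  (by R6: P20, P8)
P29  (by R10: P23, P9)
P33  (by R11: P29, P28)
P22  (by R12: P13, P27, P25)
P6  (by R14: P34, P26)
P12  (by R19: P25, P9)
P7  (by R5: P22, P12, P6)
P16  (by R7: P33, P28)
P4  (by R20: P16, P9, P34)
P10  (by R17: P4, P7)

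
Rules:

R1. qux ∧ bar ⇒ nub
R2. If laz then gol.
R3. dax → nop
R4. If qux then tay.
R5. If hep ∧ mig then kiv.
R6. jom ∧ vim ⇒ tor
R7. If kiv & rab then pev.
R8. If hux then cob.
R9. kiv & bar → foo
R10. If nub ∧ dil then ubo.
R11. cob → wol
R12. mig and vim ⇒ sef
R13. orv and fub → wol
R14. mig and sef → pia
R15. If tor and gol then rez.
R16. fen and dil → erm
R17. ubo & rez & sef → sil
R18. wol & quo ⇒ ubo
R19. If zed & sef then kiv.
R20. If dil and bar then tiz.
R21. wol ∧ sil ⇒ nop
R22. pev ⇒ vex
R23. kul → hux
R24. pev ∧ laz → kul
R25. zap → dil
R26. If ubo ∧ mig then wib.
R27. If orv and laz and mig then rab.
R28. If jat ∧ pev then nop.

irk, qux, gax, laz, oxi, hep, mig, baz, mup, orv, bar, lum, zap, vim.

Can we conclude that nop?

No

Forward chaining from the given facts derives: nub, gol, tay, kiv, foo, sef, pia, dil, rab, pev, ubo, tiz, vex, kul, wib, hux, cob, wol.
Rules concluding nop: R3 needs dax; R21 needs sil; R28 needs jat — none of these are established.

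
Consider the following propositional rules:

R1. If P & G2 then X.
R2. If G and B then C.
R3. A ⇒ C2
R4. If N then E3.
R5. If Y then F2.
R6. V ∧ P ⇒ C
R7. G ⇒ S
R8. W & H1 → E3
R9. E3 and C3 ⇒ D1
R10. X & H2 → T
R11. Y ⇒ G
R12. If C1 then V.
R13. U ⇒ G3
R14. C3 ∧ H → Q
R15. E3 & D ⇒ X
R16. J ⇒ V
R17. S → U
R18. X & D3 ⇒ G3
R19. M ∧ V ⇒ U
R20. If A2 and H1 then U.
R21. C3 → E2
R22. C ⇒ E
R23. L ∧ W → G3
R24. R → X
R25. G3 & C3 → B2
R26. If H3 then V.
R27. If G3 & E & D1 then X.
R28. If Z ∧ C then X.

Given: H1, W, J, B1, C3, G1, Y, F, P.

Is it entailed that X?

E3  (by R8: W, H1)
D1  (by R9: E3, C3)
G  (by R11: Y)
V  (by R16: J)
C  (by R6: V, P)
S  (by R7: G)
U  (by R17: S)
E  (by R22: C)
G3  (by R13: U)
X  (by R27: G3, E, D1)

Yes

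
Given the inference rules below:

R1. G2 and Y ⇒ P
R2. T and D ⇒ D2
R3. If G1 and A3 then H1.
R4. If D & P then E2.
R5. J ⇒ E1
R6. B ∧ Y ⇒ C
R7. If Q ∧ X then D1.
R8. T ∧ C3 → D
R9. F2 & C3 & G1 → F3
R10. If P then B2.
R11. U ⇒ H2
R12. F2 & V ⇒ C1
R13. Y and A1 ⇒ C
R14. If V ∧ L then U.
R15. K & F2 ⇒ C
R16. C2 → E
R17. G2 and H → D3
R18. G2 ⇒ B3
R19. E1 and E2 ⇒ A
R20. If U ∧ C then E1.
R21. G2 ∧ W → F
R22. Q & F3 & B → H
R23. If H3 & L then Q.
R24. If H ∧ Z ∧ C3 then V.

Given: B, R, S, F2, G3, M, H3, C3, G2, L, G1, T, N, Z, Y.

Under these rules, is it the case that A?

Yes

P  (by R1: G2, Y)
C  (by R6: B, Y)
D  (by R8: T, C3)
F3  (by R9: F2, C3, G1)
Q  (by R23: H3, L)
E2  (by R4: D, P)
H  (by R22: Q, F3, B)
V  (by R24: H, Z, C3)
U  (by R14: V, L)
E1  (by R20: U, C)
A  (by R19: E1, E2)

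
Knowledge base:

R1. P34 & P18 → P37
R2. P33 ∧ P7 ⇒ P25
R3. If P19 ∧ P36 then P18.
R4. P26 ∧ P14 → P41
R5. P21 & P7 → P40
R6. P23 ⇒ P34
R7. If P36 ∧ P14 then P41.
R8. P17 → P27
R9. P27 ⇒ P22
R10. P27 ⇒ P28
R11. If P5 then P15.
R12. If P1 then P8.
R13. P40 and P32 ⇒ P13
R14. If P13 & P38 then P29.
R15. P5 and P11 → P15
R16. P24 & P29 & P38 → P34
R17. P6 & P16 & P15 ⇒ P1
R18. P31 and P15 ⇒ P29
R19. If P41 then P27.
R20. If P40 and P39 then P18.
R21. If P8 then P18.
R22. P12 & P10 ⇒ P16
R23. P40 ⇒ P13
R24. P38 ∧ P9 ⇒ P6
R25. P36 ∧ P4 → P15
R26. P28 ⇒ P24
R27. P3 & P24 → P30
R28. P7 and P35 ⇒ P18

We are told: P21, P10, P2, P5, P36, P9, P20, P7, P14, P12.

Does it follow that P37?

No

Forward chaining from the given facts derives: P40, P41, P15, P27, P16, P13, P22, P28, P24.
The only rule concluding P37 is R1, which needs P34; that is never established.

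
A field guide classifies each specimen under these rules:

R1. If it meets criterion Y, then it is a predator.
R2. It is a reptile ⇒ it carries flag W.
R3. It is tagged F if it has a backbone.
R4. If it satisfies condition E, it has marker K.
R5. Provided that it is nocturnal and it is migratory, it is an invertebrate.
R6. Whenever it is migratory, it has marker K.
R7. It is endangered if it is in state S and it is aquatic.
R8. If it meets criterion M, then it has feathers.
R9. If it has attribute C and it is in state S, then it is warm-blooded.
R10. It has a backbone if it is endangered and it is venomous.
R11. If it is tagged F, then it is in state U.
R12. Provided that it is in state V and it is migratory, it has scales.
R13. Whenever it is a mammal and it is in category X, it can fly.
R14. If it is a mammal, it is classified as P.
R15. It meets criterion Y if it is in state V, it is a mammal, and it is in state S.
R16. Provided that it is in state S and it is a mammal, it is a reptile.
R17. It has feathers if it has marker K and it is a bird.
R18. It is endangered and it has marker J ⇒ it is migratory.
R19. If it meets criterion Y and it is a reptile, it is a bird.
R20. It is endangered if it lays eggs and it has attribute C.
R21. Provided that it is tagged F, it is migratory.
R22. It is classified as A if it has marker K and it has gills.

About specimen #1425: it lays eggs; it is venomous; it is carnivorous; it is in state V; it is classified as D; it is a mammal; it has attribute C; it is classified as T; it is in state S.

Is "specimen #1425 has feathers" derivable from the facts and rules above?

By R15 (it is in state V, it is a mammal, it is in state S): it meets criterion Y.
By R16 (it is in state S, it is a mammal): it is a reptile.
By R19 (it meets criterion Y, it is a reptile): it is a bird.
By R20 (it lays eggs, it has attribute C): it is endangered.
By R10 (it is endangered, it is venomous): it has a backbone.
By R3 (it has a backbone): it is tagged F.
By R21 (it is tagged F): it is migratory.
By R6 (it is migratory): it has marker K.
By R17 (it has marker K, it is a bird): it has feathers.

Yes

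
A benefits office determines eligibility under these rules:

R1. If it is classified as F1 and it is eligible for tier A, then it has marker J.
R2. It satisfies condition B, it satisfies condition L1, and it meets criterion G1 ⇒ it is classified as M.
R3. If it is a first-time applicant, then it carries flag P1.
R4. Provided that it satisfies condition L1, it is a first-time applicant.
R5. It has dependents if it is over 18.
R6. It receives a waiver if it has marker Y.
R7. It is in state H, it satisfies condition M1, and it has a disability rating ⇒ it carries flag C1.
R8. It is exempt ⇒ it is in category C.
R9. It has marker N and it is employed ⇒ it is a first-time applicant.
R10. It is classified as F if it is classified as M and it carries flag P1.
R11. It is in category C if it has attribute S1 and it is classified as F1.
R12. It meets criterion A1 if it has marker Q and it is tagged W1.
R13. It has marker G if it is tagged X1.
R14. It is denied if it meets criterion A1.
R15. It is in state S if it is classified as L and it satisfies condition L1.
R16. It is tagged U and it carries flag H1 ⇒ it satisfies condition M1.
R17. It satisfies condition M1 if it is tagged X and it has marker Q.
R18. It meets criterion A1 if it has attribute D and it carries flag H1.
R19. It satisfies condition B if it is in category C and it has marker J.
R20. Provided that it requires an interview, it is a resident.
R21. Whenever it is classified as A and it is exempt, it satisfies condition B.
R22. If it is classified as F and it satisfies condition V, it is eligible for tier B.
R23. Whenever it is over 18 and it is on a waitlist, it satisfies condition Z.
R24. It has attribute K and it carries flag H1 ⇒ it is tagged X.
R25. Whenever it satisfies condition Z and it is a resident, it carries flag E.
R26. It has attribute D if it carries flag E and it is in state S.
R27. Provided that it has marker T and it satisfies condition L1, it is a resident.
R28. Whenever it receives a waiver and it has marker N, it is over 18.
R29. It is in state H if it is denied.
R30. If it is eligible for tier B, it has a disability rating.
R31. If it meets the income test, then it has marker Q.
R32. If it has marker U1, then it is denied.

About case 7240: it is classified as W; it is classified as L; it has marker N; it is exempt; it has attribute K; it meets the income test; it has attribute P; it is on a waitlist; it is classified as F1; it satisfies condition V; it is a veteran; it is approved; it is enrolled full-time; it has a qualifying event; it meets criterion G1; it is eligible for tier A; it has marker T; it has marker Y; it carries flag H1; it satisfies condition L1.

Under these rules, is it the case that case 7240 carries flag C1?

By R1 (it is classified as F1, it is eligible for tier A): it has marker J.
By R4 (it satisfies condition L1): it is a first-time applicant.
By R6 (it has marker Y): it receives a waiver.
By R8 (it is exempt): it is in category C.
By R15 (it is classified as L, it satisfies condition L1): it is in state S.
By R19 (it is in category C, it has marker J): it satisfies condition B.
By R24 (it has attribute K, it carries flag H1): it is tagged X.
By R27 (it has marker T, it satisfies condition L1): it is a resident.
By R28 (it receives a waiver, it has marker N): it is over 18.
By R31 (it meets the income test): it has marker Q.
By R2 (it satisfies condition B, it satisfies condition L1, it meets criterion G1): it is classified as M.
By R3 (it is a first-time applicant): it carries flag P1.
By R10 (it is classified as M, it carries flag P1): it is classified as F.
By R17 (it is tagged X, it has marker Q): it satisfies condition M1.
By R22 (it is classified as F, it satisfies condition V): it is eligible for tier B.
By R23 (it is over 18, it is on a waitlist): it satisfies condition Z.
By R25 (it satisfies condition Z, it is a resident): it carries flag E.
By R26 (it carries flag E, it is in state S): it has attribute D.
By R30 (it is eligible for tier B): it has a disability rating.
By R18 (it has attribute D, it carries flag H1): it meets criterion A1.
By R14 (it meets criterion A1): it is denied.
By R29 (it is denied): it is in state H.
By R7 (it is in state H, it satisfies condition M1, it has a disability rating): it carries flag C1.

Yes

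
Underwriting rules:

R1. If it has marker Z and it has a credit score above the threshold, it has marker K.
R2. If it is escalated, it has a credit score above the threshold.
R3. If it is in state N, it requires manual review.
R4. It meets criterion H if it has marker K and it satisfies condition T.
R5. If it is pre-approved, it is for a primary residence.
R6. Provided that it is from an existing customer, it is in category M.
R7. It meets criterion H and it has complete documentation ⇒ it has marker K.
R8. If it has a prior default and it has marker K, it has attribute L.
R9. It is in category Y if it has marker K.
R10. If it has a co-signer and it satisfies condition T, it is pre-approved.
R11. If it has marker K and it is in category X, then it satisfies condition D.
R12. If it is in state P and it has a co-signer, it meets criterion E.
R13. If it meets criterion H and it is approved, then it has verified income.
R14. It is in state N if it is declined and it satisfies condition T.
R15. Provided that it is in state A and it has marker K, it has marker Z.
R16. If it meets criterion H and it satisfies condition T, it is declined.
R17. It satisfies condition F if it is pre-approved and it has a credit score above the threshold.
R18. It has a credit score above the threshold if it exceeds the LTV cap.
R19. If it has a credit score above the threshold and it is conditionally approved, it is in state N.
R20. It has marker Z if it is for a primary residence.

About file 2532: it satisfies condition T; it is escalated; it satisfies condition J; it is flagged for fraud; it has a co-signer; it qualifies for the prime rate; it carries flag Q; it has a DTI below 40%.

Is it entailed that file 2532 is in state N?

By R2 (it is escalated): it has a credit score above the threshold.
By R10 (it has a co-signer, it satisfies condition T): it is pre-approved.
By R5 (it is pre-approved): it is for a primary residence.
By R20 (it is for a primary residence): it has marker Z.
By R1 (it has marker Z, it has a credit score above the threshold): it has marker K.
By R4 (it has marker K, it satisfies condition T): it meets criterion H.
By R16 (it meets criterion H, it satisfies condition T): it is declined.
By R14 (it is declined, it satisfies condition T): it is in state N.

Yes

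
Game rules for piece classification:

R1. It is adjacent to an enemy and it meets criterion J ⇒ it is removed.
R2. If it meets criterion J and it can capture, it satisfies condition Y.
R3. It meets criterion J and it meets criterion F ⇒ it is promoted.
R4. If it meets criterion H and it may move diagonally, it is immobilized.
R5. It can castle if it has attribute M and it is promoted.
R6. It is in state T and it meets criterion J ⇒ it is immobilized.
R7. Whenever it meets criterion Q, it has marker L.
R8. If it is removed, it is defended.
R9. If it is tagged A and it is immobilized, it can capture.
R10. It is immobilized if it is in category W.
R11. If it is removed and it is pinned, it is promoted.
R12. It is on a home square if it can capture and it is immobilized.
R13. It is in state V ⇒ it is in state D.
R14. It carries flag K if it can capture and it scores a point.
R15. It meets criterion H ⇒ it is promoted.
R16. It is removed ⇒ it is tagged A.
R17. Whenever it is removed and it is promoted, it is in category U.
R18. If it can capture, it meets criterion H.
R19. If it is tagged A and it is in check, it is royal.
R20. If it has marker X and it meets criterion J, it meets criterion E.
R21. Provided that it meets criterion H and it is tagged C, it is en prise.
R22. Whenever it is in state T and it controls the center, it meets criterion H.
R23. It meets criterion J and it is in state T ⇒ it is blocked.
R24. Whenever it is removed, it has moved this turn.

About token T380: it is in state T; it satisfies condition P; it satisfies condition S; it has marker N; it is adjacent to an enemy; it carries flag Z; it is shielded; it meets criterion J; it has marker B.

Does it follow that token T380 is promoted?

By R1 (it is adjacent to an enemy, it meets criterion J): it is removed.
By R6 (it is in state T, it meets criterion J): it is immobilized.
By R16 (it is removed): it is tagged A.
By R9 (it is tagged A, it is immobilized): it can capture.
By R18 (it can capture): it meets criterion H.
By R15 (it meets criterion H): it is promoted.

Yes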